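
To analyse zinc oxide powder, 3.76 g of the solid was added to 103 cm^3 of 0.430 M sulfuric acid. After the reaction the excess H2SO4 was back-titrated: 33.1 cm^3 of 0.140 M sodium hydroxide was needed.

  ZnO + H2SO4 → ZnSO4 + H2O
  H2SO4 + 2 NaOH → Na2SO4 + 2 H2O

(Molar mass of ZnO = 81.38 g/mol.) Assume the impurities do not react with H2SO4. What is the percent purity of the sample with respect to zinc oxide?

n(H2SO4) added = 0.103 × 0.430 = 0.0443 mol
n(NaOH) used in back-titration = 0.0331 × 0.140 = 4.63 × 10^-3 mol
From the 1:2 ratio, n(H2SO4) left over = 1/2 × 4.63 × 10^-3 = 2.32 × 10^-3 mol
n(H2SO4) consumed by analyte = 0.0443 − 2.32 × 10^-3 = 0.0420 mol
n(ZnO) = 0.0420 mol (1:1 ratio)
mass of ZnO = 0.0420 × 81.38 = 3.42 g
% ZnO = 3.42 / 3.76 × 100 = 90.8 %

90.8 %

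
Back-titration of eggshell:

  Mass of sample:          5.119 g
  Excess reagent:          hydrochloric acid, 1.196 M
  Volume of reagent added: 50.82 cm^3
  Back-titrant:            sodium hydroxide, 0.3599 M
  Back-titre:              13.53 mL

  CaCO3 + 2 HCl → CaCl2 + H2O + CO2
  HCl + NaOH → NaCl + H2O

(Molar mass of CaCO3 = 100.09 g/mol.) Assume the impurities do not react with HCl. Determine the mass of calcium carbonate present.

2.798 g

n(HCl) added = 0.05082 × 1.196 = 0.06078 mol
n(NaOH) used in back-titration = 0.01353 × 0.3599 = 4.869 × 10^-3 mol
n(HCl) left over = 4.869 × 10^-3 mol (1:1 ratio)
n(HCl) consumed by analyte = 0.06078 − 4.869 × 10^-3 = 0.05591 mol
From the 1:2 ratio, n(CaCO3) = 1/2 × 0.05591 = 0.02796 mol
mass of CaCO3 = 0.02796 × 100.09 = 2.798 g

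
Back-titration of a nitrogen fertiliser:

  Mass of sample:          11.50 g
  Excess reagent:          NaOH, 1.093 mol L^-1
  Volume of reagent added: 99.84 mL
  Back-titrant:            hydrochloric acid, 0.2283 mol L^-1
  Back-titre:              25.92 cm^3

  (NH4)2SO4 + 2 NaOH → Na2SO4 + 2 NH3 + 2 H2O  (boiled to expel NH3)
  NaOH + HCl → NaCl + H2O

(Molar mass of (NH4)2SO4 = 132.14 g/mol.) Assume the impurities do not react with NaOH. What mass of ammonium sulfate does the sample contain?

n(NaOH) added = 0.09984 × 1.093 = 0.1091 mol
n(HCl) used in back-titration = 0.02592 × 0.2283 = 5.918 × 10^-3 mol
n(NaOH) left over = 5.918 × 10^-3 mol (1:1 ratio)
n(NaOH) consumed by analyte = 0.1091 − 5.918 × 10^-3 = 0.1032 mol
From the 1:2 ratio, n((NH4)2SO4) = 1/2 × 0.1032 = 0.05160 mol
mass of (NH4)2SO4 = 0.05160 × 132.14 = 6.819 g

6.819 g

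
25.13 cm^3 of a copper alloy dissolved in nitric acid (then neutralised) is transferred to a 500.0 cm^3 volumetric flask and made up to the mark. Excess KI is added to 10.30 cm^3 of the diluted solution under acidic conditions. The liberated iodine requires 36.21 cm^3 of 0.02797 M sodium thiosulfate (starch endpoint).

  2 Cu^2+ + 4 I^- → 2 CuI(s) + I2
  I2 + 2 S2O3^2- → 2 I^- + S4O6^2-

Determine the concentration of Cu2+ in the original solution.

n(S2O3^2-) = 0.03621 × 0.02797 = 1.013 × 10^-3 mol
n(I2) = n(S2O3^2-)/2 = 5.064 × 10^-4 mol
From the 2:1 ratio, n(Cu2+) in the aliquot = 2/1 × 5.064 × 10^-4 = 1.013 × 10^-3 mol
[Cu2+]_dilute = 1.013 × 10^-3 / 0.01030 = 0.09833 mol/L
[Cu2+]_original = 0.09833 × 500.0/25.13 = 1.956 mol/L

1.956 M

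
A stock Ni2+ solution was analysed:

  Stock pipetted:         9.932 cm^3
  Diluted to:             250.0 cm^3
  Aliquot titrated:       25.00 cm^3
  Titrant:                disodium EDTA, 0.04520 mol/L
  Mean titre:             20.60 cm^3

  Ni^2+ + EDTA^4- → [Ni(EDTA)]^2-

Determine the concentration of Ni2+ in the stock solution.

n(EDTA) = 0.02060 × 0.04520 = 9.311 × 10^-4 mol
n(Ni2+) in the aliquot = 9.311 × 10^-4 mol (1:1 ratio)
[Ni2+]_dilute = 9.311 × 10^-4 / 0.02500 = 0.03724 mol/L
Dilution factor = 250.0 / 9.932 = 25.17
[Ni2+]_stock = 0.03724 × 25.17 = 0.9375 mol/L

0.9375 mol/L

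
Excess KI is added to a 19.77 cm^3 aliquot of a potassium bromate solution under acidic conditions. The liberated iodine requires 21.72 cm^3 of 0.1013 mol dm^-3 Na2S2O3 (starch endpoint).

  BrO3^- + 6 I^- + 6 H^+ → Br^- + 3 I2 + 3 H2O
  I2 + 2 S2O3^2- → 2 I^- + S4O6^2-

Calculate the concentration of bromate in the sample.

0.01855 mol/L

n(S2O3^2-) = 0.02172 × 0.1013 = 2.200 × 10^-3 mol
n(I2) = n(S2O3^2-)/2 = 1.100 × 10^-3 mol
From the 1:3 ratio, n(BrO3^-) in the aliquot = 1/3 × 1.100 × 10^-3 = 3.667 × 10^-4 mol
[BrO3^-] = 3.667 × 10^-4 / 0.01977 = 0.01855 mol/L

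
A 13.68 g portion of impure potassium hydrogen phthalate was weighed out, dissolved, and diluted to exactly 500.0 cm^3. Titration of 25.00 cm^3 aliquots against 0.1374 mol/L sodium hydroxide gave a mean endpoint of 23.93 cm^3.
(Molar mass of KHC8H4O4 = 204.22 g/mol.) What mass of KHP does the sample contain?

13.43 g

KHC8H4O4 + NaOH → KNaC8H4O4 + H2O
n(NaOH) per titration = 0.02393 × 0.1374 = 3.288 × 10^-3 mol
n(KHC8H4O4) in each aliquot = 3.288 × 10^-3 mol (1:1 ratio)
n(KHC8H4O4) in the whole flask = 3.288 × 10^-3 × 500.0/25.00 = 0.06576 mol
mass of KHC8H4O4 = 0.06576 × 204.22 = 13.43 g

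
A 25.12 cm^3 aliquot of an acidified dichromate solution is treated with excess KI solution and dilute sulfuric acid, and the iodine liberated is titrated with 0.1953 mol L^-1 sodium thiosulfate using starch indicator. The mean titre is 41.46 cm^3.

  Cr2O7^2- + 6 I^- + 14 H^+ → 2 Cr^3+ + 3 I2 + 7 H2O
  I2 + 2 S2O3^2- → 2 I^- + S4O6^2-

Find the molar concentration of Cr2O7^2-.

0.05372 mol/L

n(S2O3^2-) = 0.04146 × 0.1953 = 8.097 × 10^-3 mol
n(I2) = n(S2O3^2-)/2 = 4.049 × 10^-3 mol
From the 1:3 ratio, n(Cr2O7^2-) in the aliquot = 1/3 × 4.049 × 10^-3 = 1.350 × 10^-3 mol
[Cr2O7^2-] = 1.350 × 10^-3 / 0.02512 = 0.05372 mol/L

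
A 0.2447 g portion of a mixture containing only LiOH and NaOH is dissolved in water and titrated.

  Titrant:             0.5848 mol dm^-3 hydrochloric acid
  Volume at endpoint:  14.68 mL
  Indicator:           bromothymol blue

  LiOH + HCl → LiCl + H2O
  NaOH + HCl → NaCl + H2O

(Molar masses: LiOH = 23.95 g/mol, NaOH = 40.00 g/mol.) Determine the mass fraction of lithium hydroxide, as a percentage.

60.19 %

n(HCl) = 0.01468 × 0.5848 = 8.585 × 10^-3 mol
Let x = n(LiOH), y = n(NaOH).
Titrant: 1x + 1y = 8.585 × 10^-3;  mass: 23.95x + 40.00y = 0.2447
Solving, x = 6.149 × 10^-3 mol, y = 2.436 × 10^-3 mol
mass of LiOH = 6.149 × 10^-3 × 23.95 = 0.1473 g
% LiOH = 0.1473 / 0.2447 × 100 = 60.19 %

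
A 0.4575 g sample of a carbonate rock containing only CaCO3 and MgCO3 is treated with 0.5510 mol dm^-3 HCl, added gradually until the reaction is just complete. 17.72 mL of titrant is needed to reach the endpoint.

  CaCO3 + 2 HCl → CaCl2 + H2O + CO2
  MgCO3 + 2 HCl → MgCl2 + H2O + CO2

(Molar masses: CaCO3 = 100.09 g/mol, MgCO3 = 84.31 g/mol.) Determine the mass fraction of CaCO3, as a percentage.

n(HCl) = 0.01772 × 0.5510 = 9.764 × 10^-3 mol
Let x = n(CaCO3), y = n(MgCO3).
Titrant: 2x + 2y = 9.764 × 10^-3;  mass: 100.09x + 84.31y = 0.4575
Solving, x = 2.909 × 10^-3 mol, y = 1.972 × 10^-3 mol
mass of CaCO3 = 2.909 × 10^-3 × 100.09 = 0.2912 g
% CaCO3 = 0.2912 / 0.4575 × 100 = 63.65 %

63.65 %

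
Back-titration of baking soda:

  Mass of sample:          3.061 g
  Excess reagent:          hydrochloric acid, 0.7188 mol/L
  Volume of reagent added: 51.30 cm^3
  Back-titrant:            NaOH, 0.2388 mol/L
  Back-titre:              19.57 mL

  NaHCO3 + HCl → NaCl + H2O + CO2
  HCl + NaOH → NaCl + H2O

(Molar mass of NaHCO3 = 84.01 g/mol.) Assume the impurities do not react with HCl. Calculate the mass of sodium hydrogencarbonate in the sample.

2.705 g

n(HCl) added = 0.05130 × 0.7188 = 0.03687 mol
n(NaOH) used in back-titration = 0.01957 × 0.2388 = 4.673 × 10^-3 mol
n(HCl) left over = 4.673 × 10^-3 mol (1:1 ratio)
n(HCl) consumed by analyte = 0.03687 − 4.673 × 10^-3 = 0.03220 mol
n(NaHCO3) = 0.03220 mol (1:1 ratio)
mass of NaHCO3 = 0.03220 × 84.01 = 2.705 g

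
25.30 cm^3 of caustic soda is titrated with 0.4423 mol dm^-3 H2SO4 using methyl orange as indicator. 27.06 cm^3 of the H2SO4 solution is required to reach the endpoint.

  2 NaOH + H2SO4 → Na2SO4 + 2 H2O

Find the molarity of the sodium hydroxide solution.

0.9461 mol/L

n(H2SO4) = 0.02706 L × 0.4423 mol/L = 0.01197 mol
From the 2:1 mole ratio, n(NaOH) = 2/1 × 0.01197 = 0.02394 mol
[NaOH] = 0.02394 mol / 0.02530 L = 0.9461 mol/L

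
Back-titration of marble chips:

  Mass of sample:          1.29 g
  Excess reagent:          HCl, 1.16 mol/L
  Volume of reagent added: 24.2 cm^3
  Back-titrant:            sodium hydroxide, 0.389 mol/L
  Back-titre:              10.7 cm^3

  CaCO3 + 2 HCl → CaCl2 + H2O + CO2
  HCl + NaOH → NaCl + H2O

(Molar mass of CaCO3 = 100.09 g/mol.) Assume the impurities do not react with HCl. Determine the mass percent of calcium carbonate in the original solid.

n(HCl) added = 0.0242 × 1.16 = 0.0281 mol
n(NaOH) used in back-titration = 0.0107 × 0.389 = 4.16 × 10^-3 mol
n(HCl) left over = 4.16 × 10^-3 mol (1:1 ratio)
n(HCl) consumed by analyte = 0.0281 − 4.16 × 10^-3 = 0.0239 mol
From the 1:2 ratio, n(CaCO3) = 1/2 × 0.0239 = 0.0120 mol
mass of CaCO3 = 0.0120 × 100.09 = 1.20 g
% CaCO3 = 1.20 / 1.29 × 100 = 92.8 %

92.8 %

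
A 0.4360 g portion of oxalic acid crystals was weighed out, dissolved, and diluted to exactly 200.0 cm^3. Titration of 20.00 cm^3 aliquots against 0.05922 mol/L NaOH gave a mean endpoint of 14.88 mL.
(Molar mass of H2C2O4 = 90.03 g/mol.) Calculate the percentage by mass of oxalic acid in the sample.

90.98 %

H2C2O4 + 2 NaOH → Na2C2O4 + 2 H2O
n(NaOH) per titration = 0.01488 × 0.05922 = 8.812 × 10^-4 mol
From the 1:2 ratio, n(H2C2O4) in each aliquot = 1/2 × 8.812 × 10^-4 = 4.406 × 10^-4 mol
n(H2C2O4) in the whole flask = 4.406 × 10^-4 × 200.0/20.00 = 4.406 × 10^-3 mol
mass of H2C2O4 = 4.406 × 10^-3 × 90.03 = 0.3967 g
% H2C2O4 = 0.3967 / 0.4360 × 100 = 90.98 %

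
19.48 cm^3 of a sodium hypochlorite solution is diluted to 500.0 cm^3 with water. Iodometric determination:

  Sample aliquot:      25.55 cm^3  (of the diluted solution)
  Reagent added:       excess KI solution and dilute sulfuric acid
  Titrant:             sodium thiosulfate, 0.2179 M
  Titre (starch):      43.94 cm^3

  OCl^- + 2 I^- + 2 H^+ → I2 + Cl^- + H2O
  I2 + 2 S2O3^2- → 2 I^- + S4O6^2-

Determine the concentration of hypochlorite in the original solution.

n(S2O3^2-) = 0.04394 × 0.2179 = 9.575 × 10^-3 mol
n(I2) = n(S2O3^2-)/2 = 4.787 × 10^-3 mol
n(OCl^-) in the aliquot = 4.787 × 10^-3 mol (1:1 ratio)
[OCl^-]_dilute = 4.787 × 10^-3 / 0.02555 = 0.1874 mol/L
[OCl^-]_original = 0.1874 × 500.0/19.48 = 4.809 mol/L

4.809 M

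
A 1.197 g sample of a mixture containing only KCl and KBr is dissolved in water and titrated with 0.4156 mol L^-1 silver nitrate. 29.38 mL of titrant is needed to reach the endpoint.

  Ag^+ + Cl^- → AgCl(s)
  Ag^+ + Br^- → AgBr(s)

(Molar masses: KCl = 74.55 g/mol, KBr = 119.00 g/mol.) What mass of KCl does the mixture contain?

n(AgNO3) = 0.02938 × 0.4156 = 0.01221 mol
Let x = n(KCl), y = n(KBr).
Titrant: 1x + 1y = 0.01221;  mass: 74.55x + 119.00y = 1.197
Solving, x = 5.760 × 10^-3 mol, y = 6.450 × 10^-3 mol
mass of KCl = 5.760 × 10^-3 × 74.55 = 0.4294 g

0.4294 g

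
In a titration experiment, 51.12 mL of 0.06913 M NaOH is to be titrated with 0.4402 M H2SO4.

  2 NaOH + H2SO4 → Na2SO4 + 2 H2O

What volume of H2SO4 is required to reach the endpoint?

n(NaOH) = 0.05112 L × 0.06913 mol/L = 3.534 × 10^-3 mol
From the 1:2 stoichiometry, n(H2SO4) = 1/2 × 3.534 × 10^-3 = 1.767 × 10^-3 mol
V(H2SO4) = 1.767 × 10^-3 mol / 0.4402 mol/L = 0.004014 L = 4.014 mL

4.014 mL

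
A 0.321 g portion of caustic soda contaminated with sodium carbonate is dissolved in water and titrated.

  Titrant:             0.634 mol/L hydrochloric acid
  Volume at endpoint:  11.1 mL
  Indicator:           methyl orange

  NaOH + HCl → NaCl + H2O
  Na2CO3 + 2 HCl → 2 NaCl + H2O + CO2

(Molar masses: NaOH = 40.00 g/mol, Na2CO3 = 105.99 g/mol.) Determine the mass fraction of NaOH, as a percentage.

n(HCl) = 0.0111 × 0.634 = 7.04 × 10^-3 mol
Let x = n(NaOH), y = n(Na2CO3).
Titrant: 1x + 2y = 7.04 × 10^-3;  mass: 40.00x + 105.99y = 0.321
Solving, x = 4.00 × 10^-3 mol, y = 1.52 × 10^-3 mol
mass of NaOH = 4.00 × 10^-3 × 40.00 = 0.160 g
% NaOH = 0.160 / 0.321 × 100 = 49.8 %

49.8 %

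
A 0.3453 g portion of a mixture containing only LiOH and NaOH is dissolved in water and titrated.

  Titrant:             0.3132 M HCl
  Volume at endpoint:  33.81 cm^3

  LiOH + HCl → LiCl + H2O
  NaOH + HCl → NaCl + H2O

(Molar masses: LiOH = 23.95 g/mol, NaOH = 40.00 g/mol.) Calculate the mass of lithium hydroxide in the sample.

0.1168 g

n(HCl) = 0.03381 × 0.3132 = 0.01059 mol
Let x = n(LiOH), y = n(NaOH).
Titrant: 1x + 1y = 0.01059;  mass: 23.95x + 40.00y = 0.3453
Solving, x = 4.877 × 10^-3 mol, y = 5.713 × 10^-3 mol
mass of LiOH = 4.877 × 10^-3 × 23.95 = 0.1168 g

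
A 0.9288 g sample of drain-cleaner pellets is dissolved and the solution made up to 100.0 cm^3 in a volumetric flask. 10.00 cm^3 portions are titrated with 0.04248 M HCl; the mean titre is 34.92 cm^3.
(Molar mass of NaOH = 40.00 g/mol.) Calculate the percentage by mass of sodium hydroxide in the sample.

63.88 %

NaOH + HCl → NaCl + H2O
n(HCl) per titration = 0.03492 × 0.04248 = 1.483 × 10^-3 mol
n(NaOH) in each aliquot = 1.483 × 10^-3 mol (1:1 ratio)
n(NaOH) in the whole flask = 1.483 × 10^-3 × 100.0/10.00 = 0.01483 mol
mass of NaOH = 0.01483 × 40.00 = 0.5934 g
% NaOH = 0.5934 / 0.9288 × 100 = 63.88 %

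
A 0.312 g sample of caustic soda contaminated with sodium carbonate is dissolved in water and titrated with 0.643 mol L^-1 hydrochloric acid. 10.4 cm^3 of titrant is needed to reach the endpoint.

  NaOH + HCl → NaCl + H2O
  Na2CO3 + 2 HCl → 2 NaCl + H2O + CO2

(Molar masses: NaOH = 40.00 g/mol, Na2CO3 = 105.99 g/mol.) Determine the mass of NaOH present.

n(HCl) = 0.0104 × 0.643 = 6.69 × 10^-3 mol
Let x = n(NaOH), y = n(Na2CO3).
Titrant: 1x + 2y = 6.69 × 10^-3;  mass: 40.00x + 105.99y = 0.312
Solving, x = 3.26 × 10^-3 mol, y = 1.71 × 10^-3 mol
mass of NaOH = 3.26 × 10^-3 × 40.00 = 0.130 g

0.130 g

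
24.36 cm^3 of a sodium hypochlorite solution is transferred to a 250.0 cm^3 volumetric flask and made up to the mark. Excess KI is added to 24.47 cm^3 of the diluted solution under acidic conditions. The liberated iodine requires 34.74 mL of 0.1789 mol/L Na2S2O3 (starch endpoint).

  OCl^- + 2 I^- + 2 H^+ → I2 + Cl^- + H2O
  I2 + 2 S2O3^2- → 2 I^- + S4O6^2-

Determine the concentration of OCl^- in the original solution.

1.303 mol/L

n(S2O3^2-) = 0.03474 × 0.1789 = 6.215 × 10^-3 mol
n(I2) = n(S2O3^2-)/2 = 3.107 × 10^-3 mol
n(OCl^-) in the aliquot = 3.107 × 10^-3 mol (1:1 ratio)
[OCl^-]_dilute = 3.107 × 10^-3 / 0.02447 = 0.1270 mol/L
[OCl^-]_original = 0.1270 × 250.0/24.36 = 1.303 mol/L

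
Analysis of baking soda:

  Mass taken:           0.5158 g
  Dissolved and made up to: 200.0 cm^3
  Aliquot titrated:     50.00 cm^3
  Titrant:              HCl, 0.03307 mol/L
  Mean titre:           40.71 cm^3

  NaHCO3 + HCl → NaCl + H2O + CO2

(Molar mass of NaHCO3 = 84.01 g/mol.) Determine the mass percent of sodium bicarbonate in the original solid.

n(HCl) per titration = 0.04071 × 0.03307 = 1.346 × 10^-3 mol
n(NaHCO3) in each aliquot = 1.346 × 10^-3 mol (1:1 ratio)
n(NaHCO3) in the whole flask = 1.346 × 10^-3 × 200.0/50.00 = 5.385 × 10^-3 mol
mass of NaHCO3 = 5.385 × 10^-3 × 84.01 = 0.4524 g
% NaHCO3 = 0.4524 / 0.5158 × 100 = 87.71 %

87.71 %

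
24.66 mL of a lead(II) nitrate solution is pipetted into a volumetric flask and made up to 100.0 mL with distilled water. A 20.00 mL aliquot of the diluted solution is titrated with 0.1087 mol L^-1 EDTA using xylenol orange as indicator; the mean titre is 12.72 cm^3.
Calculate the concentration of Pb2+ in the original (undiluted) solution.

0.2803 mol/L

Pb^2+ + EDTA^4- → [Pb(EDTA)]^2-
n(EDTA) = 0.01272 × 0.1087 = 1.383 × 10^-3 mol
n(Pb2+) in the aliquot = 1.383 × 10^-3 mol (1:1 ratio)
[Pb2+]_dilute = 1.383 × 10^-3 / 0.02000 = 0.06913 mol/L
Dilution factor = 100.0 / 24.66 = 4.055
[Pb2+]_stock = 0.06913 × 4.055 = 0.2803 mol/L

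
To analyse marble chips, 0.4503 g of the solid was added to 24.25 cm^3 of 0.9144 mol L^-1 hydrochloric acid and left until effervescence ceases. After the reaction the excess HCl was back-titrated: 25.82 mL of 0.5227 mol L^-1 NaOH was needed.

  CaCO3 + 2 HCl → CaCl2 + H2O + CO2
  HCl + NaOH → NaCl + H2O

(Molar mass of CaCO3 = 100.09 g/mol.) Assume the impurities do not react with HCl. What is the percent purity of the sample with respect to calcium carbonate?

96.45 %

n(HCl) added = 0.02425 × 0.9144 = 0.02217 mol
n(NaOH) used in back-titration = 0.02582 × 0.5227 = 0.01350 mol
n(HCl) left over = 0.01350 mol (1:1 ratio)
n(HCl) consumed by analyte = 0.02217 − 0.01350 = 8.678 × 10^-3 mol
From the 1:2 ratio, n(CaCO3) = 1/2 × 8.678 × 10^-3 = 4.339 × 10^-3 mol
mass of CaCO3 = 4.339 × 10^-3 × 100.09 = 0.4343 g
% CaCO3 = 0.4343 / 0.4503 × 100 = 96.45 %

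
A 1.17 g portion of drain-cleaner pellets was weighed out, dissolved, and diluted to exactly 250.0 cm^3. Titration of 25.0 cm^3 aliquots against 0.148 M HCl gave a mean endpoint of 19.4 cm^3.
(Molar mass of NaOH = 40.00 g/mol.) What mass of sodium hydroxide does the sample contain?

NaOH + HCl → NaCl + H2O
n(HCl) per titration = 0.0194 × 0.148 = 2.87 × 10^-3 mol
n(NaOH) in each aliquot = 2.87 × 10^-3 mol (1:1 ratio)
n(NaOH) in the whole flask = 2.87 × 10^-3 × 250.0/25.0 = 0.0287 mol
mass of NaOH = 0.0287 × 40.00 = 1.15 g

1.15 g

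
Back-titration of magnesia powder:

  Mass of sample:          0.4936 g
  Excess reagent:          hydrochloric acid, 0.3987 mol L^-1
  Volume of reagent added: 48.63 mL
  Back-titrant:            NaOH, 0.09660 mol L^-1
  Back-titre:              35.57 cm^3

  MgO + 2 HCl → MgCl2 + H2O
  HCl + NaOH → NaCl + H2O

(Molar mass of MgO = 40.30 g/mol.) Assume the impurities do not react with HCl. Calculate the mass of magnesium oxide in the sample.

0.3214 g

n(HCl) added = 0.04863 × 0.3987 = 0.01939 mol
n(NaOH) used in back-titration = 0.03557 × 0.09660 = 3.436 × 10^-3 mol
n(HCl) left over = 3.436 × 10^-3 mol (1:1 ratio)
n(HCl) consumed by analyte = 0.01939 − 3.436 × 10^-3 = 0.01595 mol
From the 1:2 ratio, n(MgO) = 1/2 × 0.01595 = 7.976 × 10^-3 mol
mass of MgO = 7.976 × 10^-3 × 40.30 = 0.3214 g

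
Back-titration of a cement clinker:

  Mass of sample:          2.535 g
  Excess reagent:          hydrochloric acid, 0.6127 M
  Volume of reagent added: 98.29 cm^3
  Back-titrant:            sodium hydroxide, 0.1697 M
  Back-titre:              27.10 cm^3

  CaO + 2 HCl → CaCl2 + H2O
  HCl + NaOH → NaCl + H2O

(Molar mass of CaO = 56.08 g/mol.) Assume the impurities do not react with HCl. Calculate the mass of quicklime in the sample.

1.560 g

n(HCl) added = 0.09829 × 0.6127 = 0.06022 mol
n(NaOH) used in back-titration = 0.02710 × 0.1697 = 4.599 × 10^-3 mol
n(HCl) left over = 4.599 × 10^-3 mol (1:1 ratio)
n(HCl) consumed by analyte = 0.06022 − 4.599 × 10^-3 = 0.05562 mol
From the 1:2 ratio, n(CaO) = 1/2 × 0.05562 = 0.02781 mol
mass of CaO = 0.02781 × 56.08 = 1.560 g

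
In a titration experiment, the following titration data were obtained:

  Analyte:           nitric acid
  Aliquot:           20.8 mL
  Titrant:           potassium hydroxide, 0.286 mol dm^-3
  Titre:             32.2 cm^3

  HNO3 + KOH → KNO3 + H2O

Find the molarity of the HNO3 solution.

0.443 mol/L

n(KOH) = 0.0322 L × 0.286 mol/L = 9.21 × 10^-3 mol
n(HNO3) = 9.21 × 10^-3 mol (1:1 mole ratio)
[HNO3] = 9.21 × 10^-3 mol / 0.0208 L = 0.443 mol/L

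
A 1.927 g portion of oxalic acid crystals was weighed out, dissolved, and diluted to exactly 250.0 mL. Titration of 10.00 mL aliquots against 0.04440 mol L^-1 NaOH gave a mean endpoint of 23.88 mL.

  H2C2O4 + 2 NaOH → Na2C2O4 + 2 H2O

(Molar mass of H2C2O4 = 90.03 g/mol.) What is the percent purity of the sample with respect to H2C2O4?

n(NaOH) per titration = 0.02388 × 0.04440 = 1.060 × 10^-3 mol
From the 1:2 ratio, n(H2C2O4) in each aliquot = 1/2 × 1.060 × 10^-3 = 5.301 × 10^-4 mol
n(H2C2O4) in the whole flask = 5.301 × 10^-4 × 250.0/10.00 = 0.01325 mol
mass of H2C2O4 = 0.01325 × 90.03 = 1.193 g
% H2C2O4 = 1.193 / 1.927 × 100 = 61.92 %

61.92 %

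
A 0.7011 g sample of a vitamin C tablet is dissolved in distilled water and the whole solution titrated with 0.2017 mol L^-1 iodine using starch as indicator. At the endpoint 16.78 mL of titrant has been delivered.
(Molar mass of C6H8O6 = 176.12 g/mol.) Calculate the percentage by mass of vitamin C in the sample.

C6H8O6 + I2 → C6H6O6 + 2 HI
n(I2) = 0.01678 L × 0.2017 mol/L = 3.385 × 10^-3 mol
n(C6H8O6) = 3.385 × 10^-3 mol (1:1 ratio)
mass of C6H8O6 = 3.385 × 10^-3 × 176.12 g/mol = 0.5961 g
% C6H8O6 = 0.5961 / 0.7011 × 100 = 85.02 %

85.02 %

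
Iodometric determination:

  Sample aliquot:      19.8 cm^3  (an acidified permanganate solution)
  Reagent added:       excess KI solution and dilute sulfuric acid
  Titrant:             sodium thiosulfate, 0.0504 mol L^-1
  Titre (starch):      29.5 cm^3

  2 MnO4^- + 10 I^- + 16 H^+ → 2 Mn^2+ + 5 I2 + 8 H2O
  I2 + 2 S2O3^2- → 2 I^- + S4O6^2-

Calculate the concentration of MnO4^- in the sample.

n(S2O3^2-) = 0.0295 × 0.0504 = 1.49 × 10^-3 mol
n(I2) = n(S2O3^2-)/2 = 7.43 × 10^-4 mol
From the 2:5 ratio, n(MnO4^-) in the aliquot = 2/5 × 7.43 × 10^-4 = 2.97 × 10^-4 mol
[MnO4^-] = 2.97 × 10^-4 / 0.0198 = 0.0150 mol/L

0.0150 mol/L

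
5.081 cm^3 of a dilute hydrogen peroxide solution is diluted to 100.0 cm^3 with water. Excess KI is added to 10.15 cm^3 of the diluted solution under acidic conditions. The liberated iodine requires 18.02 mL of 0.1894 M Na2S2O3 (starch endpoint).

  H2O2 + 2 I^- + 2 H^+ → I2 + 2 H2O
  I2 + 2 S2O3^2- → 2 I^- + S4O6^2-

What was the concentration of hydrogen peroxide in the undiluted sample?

3.309 M

n(S2O3^2-) = 0.01802 × 0.1894 = 3.413 × 10^-3 mol
n(I2) = n(S2O3^2-)/2 = 1.706 × 10^-3 mol
n(H2O2) in the aliquot = 1.706 × 10^-3 mol (1:1 ratio)
[H2O2]_dilute = 1.706 × 10^-3 / 0.01015 = 0.1681 mol/L
[H2O2]_original = 0.1681 × 100.0/5.081 = 3.309 mol/L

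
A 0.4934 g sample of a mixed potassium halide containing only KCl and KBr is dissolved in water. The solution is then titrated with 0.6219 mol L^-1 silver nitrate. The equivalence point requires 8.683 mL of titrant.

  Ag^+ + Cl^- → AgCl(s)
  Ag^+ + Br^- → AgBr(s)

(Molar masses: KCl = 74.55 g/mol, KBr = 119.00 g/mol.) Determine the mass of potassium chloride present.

n(AgNO3) = 0.008683 × 0.6219 = 5.400 × 10^-3 mol
Let x = n(KCl), y = n(KBr).
Titrant: 1x + 1y = 5.400 × 10^-3;  mass: 74.55x + 119.00y = 0.4934
Solving, x = 3.356 × 10^-3 mol, y = 2.043 × 10^-3 mol
mass of KCl = 3.356 × 10^-3 × 74.55 = 0.2502 g

0.2502 g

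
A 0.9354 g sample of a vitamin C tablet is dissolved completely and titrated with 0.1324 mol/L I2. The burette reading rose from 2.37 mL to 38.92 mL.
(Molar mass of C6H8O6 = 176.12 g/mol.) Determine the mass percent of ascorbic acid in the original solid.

C6H8O6 + I2 → C6H6O6 + 2 HI
n(I2) = 0.03655 L × 0.1324 mol/L = 4.839 × 10^-3 mol
n(C6H8O6) = 4.839 × 10^-3 mol (1:1 ratio)
mass of C6H8O6 = 4.839 × 10^-3 × 176.12 g/mol = 0.8523 g
% C6H8O6 = 0.8523 / 0.9354 × 100 = 91.11 %

91.11 %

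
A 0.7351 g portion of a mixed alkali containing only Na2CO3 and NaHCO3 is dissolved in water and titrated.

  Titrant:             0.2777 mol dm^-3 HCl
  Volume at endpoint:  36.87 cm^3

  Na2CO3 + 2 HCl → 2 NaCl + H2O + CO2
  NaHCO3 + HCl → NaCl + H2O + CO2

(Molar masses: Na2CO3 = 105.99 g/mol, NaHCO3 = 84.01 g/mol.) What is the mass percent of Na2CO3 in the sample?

n(HCl) = 0.03687 × 0.2777 = 0.01024 mol
Let x = n(Na2CO3), y = n(NaHCO3).
Titrant: 2x + 1y = 0.01024;  mass: 105.99x + 84.01y = 0.7351
Solving, x = 2.016 × 10^-3 mol, y = 6.207 × 10^-3 mol
mass of Na2CO3 = 2.016 × 10^-3 × 105.99 = 0.2137 g
% Na2CO3 = 0.2137 / 0.7351 × 100 = 29.07 %

29.07 %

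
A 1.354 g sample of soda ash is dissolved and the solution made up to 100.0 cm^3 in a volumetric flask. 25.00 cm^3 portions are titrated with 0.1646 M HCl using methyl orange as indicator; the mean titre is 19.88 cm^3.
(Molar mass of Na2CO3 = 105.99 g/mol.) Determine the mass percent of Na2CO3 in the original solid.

51.23 %

Na2CO3 + 2 HCl → 2 NaCl + H2O + CO2
n(HCl) per titration = 0.01988 × 0.1646 = 3.272 × 10^-3 mol
From the 1:2 ratio, n(Na2CO3) in each aliquot = 1/2 × 3.272 × 10^-3 = 1.636 × 10^-3 mol
n(Na2CO3) in the whole flask = 1.636 × 10^-3 × 100.0/25.00 = 6.544 × 10^-3 mol
mass of Na2CO3 = 6.544 × 10^-3 × 105.99 = 0.6937 g
% Na2CO3 = 0.6937 / 1.354 × 100 = 51.23 %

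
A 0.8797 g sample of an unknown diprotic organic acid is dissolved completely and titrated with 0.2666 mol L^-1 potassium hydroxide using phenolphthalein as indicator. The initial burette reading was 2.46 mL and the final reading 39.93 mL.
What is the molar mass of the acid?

176.1 g/mol

n(KOH) = 0.03747 L × 0.2666 mol/L = 9.990 × 10^-3 mol
From the 1:2 ratio, n(H2A) = 1/2 × 9.990 × 10^-3 = 4.995 × 10^-3 mol
M = m / n = 0.8797 g / 4.995 × 10^-3 mol = 176.1 g/mol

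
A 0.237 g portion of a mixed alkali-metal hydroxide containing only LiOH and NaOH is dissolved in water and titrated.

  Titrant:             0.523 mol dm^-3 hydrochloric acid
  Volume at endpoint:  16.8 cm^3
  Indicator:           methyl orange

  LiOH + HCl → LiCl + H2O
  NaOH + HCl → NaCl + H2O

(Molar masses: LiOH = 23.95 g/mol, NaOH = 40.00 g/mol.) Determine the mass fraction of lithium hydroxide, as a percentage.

n(HCl) = 0.0168 × 0.523 = 8.79 × 10^-3 mol
Let x = n(LiOH), y = n(NaOH).
Titrant: 1x + 1y = 8.79 × 10^-3;  mass: 23.95x + 40.00y = 0.237
Solving, x = 7.13 × 10^-3 mol, y = 1.66 × 10^-3 mol
mass of LiOH = 7.13 × 10^-3 × 23.95 = 0.171 g
% LiOH = 0.171 / 0.237 × 100 = 72.1 %

72.1 %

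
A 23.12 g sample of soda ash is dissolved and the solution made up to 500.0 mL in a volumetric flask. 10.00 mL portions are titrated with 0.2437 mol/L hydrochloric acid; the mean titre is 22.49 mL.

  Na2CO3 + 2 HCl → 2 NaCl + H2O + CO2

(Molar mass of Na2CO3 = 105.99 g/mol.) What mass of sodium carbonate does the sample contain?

n(HCl) per titration = 0.02249 × 0.2437 = 5.481 × 10^-3 mol
From the 1:2 ratio, n(Na2CO3) in each aliquot = 1/2 × 5.481 × 10^-3 = 2.740 × 10^-3 mol
n(Na2CO3) in the whole flask = 2.740 × 10^-3 × 500.0/10.00 = 0.1370 mol
mass of Na2CO3 = 0.1370 × 105.99 = 14.52 g

14.52 g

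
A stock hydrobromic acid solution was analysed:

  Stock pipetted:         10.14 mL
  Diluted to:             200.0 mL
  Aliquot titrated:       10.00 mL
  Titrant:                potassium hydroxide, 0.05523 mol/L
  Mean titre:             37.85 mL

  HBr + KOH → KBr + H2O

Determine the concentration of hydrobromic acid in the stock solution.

4.123 mol/L

n(KOH) = 0.03785 × 0.05523 = 2.090 × 10^-3 mol
n(HBr) in the aliquot = 2.090 × 10^-3 mol (1:1 ratio)
[HBr]_dilute = 2.090 × 10^-3 / 0.01000 = 0.2090 mol/L
Dilution factor = 200.0 / 10.14 = 19.72
[HBr]_stock = 0.2090 × 19.72 = 4.123 mol/L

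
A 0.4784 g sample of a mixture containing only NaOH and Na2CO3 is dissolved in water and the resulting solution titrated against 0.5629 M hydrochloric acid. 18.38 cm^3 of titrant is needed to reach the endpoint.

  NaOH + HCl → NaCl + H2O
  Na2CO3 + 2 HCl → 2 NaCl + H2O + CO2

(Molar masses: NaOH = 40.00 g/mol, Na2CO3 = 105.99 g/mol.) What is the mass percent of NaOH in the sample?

n(HCl) = 0.01838 × 0.5629 = 0.01035 mol
Let x = n(NaOH), y = n(Na2CO3).
Titrant: 1x + 2y = 0.01035;  mass: 40.00x + 105.99y = 0.4784
Solving, x = 5.378 × 10^-3 mol, y = 2.484 × 10^-3 mol
mass of NaOH = 5.378 × 10^-3 × 40.00 = 0.2151 g
% NaOH = 0.2151 / 0.4784 × 100 = 44.97 %

44.97 %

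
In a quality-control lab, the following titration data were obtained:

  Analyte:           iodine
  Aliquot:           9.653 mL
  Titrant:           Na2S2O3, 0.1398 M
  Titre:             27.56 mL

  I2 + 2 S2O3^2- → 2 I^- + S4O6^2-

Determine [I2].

0.1996 M

n(Na2S2O3) = 0.02756 L × 0.1398 mol/L = 3.853 × 10^-3 mol
From the 1:2 mole ratio, n(I2) = 1/2 × 3.853 × 10^-3 = 1.926 × 10^-3 mol
[I2] = 1.926 × 10^-3 mol / 0.009653 L = 0.1996 mol/L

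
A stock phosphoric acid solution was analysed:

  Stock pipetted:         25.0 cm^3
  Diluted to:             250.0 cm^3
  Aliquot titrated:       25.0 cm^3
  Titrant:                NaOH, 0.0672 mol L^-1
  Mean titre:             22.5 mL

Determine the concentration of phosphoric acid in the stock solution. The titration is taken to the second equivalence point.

0.302 mol/L

H3PO4 + 2 NaOH → Na2HPO4 + 2 H2O
n(NaOH) = 0.0225 × 0.0672 = 1.51 × 10^-3 mol
From the 1:2 ratio, n(H3PO4) in the aliquot = 1/2 × 1.51 × 10^-3 = 7.56 × 10^-4 mol
[H3PO4]_dilute = 7.56 × 10^-4 / 0.0250 = 0.0302 mol/L
Dilution factor = 250.0 / 25.0 = 10.00
[H3PO4]_stock = 0.0302 × 10.00 = 0.302 mol/L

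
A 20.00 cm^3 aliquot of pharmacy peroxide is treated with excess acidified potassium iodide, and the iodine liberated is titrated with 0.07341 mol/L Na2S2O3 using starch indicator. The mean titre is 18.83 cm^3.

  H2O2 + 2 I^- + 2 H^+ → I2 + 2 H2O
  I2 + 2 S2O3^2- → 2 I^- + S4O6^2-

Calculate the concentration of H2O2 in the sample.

n(S2O3^2-) = 0.01883 × 0.07341 = 1.382 × 10^-3 mol
n(I2) = n(S2O3^2-)/2 = 6.912 × 10^-4 mol
n(H2O2) in the aliquot = 6.912 × 10^-4 mol (1:1 ratio)
[H2O2] = 6.912 × 10^-4 / 0.02000 = 0.03456 mol/L

0.03456 mol/L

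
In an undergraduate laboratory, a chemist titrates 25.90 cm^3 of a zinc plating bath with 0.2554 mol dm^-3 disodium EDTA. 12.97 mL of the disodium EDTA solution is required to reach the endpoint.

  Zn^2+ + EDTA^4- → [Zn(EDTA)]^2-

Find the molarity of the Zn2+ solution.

n(EDTA) = 0.01297 L × 0.2554 mol/L = 3.313 × 10^-3 mol
n(Zn2+) = 3.313 × 10^-3 mol (1:1 mole ratio)
[Zn2+] = 3.313 × 10^-3 mol / 0.02590 L = 0.1279 mol/L

0.1279 mol/L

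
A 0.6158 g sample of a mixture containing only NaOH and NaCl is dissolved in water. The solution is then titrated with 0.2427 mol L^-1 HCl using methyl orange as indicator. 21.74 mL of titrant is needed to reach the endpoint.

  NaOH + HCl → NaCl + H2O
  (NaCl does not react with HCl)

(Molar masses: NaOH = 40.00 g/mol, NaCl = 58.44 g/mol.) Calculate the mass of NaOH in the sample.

n(HCl) = 0.02174 × 0.2427 = 5.276 × 10^-3 mol
Let x = n(NaOH), y = n(NaCl).
Titrant: 1x = 5.276 × 10^-3;  mass: 40.00x + 58.44y = 0.6158
Solving, x = 5.276 × 10^-3 mol, y = 6.926 × 10^-3 mol
mass of NaOH = 5.276 × 10^-3 × 40.00 = 0.2111 g

0.2111 g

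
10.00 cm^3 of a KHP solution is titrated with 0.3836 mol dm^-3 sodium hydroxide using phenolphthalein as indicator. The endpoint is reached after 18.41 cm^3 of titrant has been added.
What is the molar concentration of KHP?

0.7062 mol/L

KHC8H4O4 + NaOH → KNaC8H4O4 + H2O
n(NaOH) = 0.01841 L × 0.3836 mol/L = 7.062 × 10^-3 mol
n(KHC8H4O4) = 7.062 × 10^-3 mol (1:1 mole ratio)
[KHC8H4O4] = 7.062 × 10^-3 mol / 0.01000 L = 0.7062 mol/L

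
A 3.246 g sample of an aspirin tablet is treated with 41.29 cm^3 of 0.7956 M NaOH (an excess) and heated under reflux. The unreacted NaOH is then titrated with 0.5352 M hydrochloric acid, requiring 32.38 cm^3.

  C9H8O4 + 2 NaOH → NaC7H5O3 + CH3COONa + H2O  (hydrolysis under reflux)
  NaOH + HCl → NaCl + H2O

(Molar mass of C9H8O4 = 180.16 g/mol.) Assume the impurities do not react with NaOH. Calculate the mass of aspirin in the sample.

1.398 g

n(NaOH) added = 0.04129 × 0.7956 = 0.03285 mol
n(HCl) used in back-titration = 0.03238 × 0.5352 = 0.01733 mol
n(NaOH) left over = 0.01733 mol (1:1 ratio)
n(NaOH) consumed by analyte = 0.03285 − 0.01733 = 0.01552 mol
From the 1:2 ratio, n(C9H8O4) = 1/2 × 0.01552 = 7.760 × 10^-3 mol
mass of C9H8O4 = 7.760 × 10^-3 × 180.16 = 1.398 g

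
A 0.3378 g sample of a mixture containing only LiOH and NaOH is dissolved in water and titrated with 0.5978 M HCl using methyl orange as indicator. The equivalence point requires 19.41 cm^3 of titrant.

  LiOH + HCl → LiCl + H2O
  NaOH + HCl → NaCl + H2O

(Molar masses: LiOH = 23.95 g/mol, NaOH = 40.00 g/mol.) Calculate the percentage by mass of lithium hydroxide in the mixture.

n(HCl) = 0.01941 × 0.5978 = 0.01160 mol
Let x = n(LiOH), y = n(NaOH).
Titrant: 1x + 1y = 0.01160;  mass: 23.95x + 40.00y = 0.3378
Solving, x = 7.871 × 10^-3 mol, y = 3.732 × 10^-3 mol
mass of LiOH = 7.871 × 10^-3 × 23.95 = 0.1885 g
% LiOH = 0.1885 / 0.3378 × 100 = 55.81 %

55.81 %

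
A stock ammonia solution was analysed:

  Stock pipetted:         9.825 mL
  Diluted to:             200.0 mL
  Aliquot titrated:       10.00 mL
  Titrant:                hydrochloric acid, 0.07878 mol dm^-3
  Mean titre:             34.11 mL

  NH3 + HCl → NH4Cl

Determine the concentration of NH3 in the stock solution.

5.470 mol/L

n(HCl) = 0.03411 × 0.07878 = 2.687 × 10^-3 mol
n(NH3) in the aliquot = 2.687 × 10^-3 mol (1:1 ratio)
[NH3]_dilute = 2.687 × 10^-3 / 0.01000 = 0.2687 mol/L
Dilution factor = 200.0 / 9.825 = 20.36
[NH3]_stock = 0.2687 × 20.36 = 5.470 mol/L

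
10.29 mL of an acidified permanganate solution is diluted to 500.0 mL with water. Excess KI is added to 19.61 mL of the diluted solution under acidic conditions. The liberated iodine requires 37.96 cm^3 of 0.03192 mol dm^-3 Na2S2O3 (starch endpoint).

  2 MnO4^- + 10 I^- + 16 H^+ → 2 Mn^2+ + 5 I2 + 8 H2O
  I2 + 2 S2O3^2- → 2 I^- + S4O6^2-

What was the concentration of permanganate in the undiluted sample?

n(S2O3^2-) = 0.03796 × 0.03192 = 1.212 × 10^-3 mol
n(I2) = n(S2O3^2-)/2 = 6.058 × 10^-4 mol
From the 2:5 ratio, n(MnO4^-) in the aliquot = 2/5 × 6.058 × 10^-4 = 2.423 × 10^-4 mol
[MnO4^-]_dilute = 2.423 × 10^-4 / 0.01961 = 0.01236 mol/L
[MnO4^-]_original = 0.01236 × 500.0/10.29 = 0.6005 mol/L

0.6005 mol/L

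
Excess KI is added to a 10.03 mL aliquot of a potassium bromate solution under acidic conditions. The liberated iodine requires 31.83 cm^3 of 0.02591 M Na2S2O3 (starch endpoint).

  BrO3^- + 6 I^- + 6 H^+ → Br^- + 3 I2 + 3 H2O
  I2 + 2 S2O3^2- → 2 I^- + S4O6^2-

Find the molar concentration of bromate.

n(S2O3^2-) = 0.03183 × 0.02591 = 8.247 × 10^-4 mol
n(I2) = n(S2O3^2-)/2 = 4.124 × 10^-4 mol
From the 1:3 ratio, n(BrO3^-) in the aliquot = 1/3 × 4.124 × 10^-4 = 1.375 × 10^-4 mol
[BrO3^-] = 1.375 × 10^-4 / 0.01003 = 0.01370 mol/L

0.01370 M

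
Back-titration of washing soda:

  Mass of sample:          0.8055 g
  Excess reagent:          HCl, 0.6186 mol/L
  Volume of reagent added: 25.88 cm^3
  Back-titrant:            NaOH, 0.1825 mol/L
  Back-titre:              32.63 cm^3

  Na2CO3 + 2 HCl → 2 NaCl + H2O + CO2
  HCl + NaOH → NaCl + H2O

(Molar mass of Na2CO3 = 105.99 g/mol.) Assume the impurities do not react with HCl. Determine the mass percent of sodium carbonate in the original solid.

66.15 %

n(HCl) added = 0.02588 × 0.6186 = 0.01601 mol
n(NaOH) used in back-titration = 0.03263 × 0.1825 = 5.955 × 10^-3 mol
n(HCl) left over = 5.955 × 10^-3 mol (1:1 ratio)
n(HCl) consumed by analyte = 0.01601 − 5.955 × 10^-3 = 0.01005 mol
From the 1:2 ratio, n(Na2CO3) = 1/2 × 0.01005 = 5.027 × 10^-3 mol
mass of Na2CO3 = 5.027 × 10^-3 × 105.99 = 0.5328 g
% Na2CO3 = 0.5328 / 0.8055 × 100 = 66.15 %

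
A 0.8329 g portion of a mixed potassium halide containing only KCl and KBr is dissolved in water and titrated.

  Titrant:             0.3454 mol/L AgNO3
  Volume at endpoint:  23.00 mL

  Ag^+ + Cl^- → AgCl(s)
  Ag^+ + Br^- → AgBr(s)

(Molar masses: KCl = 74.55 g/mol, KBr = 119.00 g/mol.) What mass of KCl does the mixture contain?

n(AgNO3) = 0.02300 × 0.3454 = 7.944 × 10^-3 mol
Let x = n(KCl), y = n(KBr).
Titrant: 1x + 1y = 7.944 × 10^-3;  mass: 74.55x + 119.00y = 0.8329
Solving, x = 2.530 × 10^-3 mol, y = 5.414 × 10^-3 mol
mass of KCl = 2.530 × 10^-3 × 74.55 = 0.1886 g

0.1886 g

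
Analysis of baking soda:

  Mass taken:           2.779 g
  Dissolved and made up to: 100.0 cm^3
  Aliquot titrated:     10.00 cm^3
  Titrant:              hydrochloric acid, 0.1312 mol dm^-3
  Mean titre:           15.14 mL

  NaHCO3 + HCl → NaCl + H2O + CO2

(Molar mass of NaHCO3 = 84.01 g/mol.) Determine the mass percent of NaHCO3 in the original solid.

60.05 %

n(HCl) per titration = 0.01514 × 0.1312 = 1.986 × 10^-3 mol
n(NaHCO3) in each aliquot = 1.986 × 10^-3 mol (1:1 ratio)
n(NaHCO3) in the whole flask = 1.986 × 10^-3 × 100.0/10.00 = 0.01986 mol
mass of NaHCO3 = 0.01986 × 84.01 = 1.669 g
% NaHCO3 = 1.669 / 2.779 × 100 = 60.05 %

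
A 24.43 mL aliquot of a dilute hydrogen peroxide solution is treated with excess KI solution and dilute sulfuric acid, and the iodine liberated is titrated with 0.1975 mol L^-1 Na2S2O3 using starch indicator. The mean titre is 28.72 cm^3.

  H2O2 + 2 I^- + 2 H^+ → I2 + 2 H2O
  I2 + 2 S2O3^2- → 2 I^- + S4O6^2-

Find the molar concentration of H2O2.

n(S2O3^2-) = 0.02872 × 0.1975 = 5.672 × 10^-3 mol
n(I2) = n(S2O3^2-)/2 = 2.836 × 10^-3 mol
n(H2O2) in the aliquot = 2.836 × 10^-3 mol (1:1 ratio)
[H2O2] = 2.836 × 10^-3 / 0.02443 = 0.1161 mol/L

0.1161 mol/L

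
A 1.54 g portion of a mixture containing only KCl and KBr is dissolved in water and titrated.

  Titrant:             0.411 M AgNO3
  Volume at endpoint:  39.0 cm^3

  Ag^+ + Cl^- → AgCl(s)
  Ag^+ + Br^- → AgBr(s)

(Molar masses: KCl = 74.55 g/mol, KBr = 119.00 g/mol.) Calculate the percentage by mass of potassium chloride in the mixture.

n(AgNO3) = 0.0390 × 0.411 = 0.0160 mol
Let x = n(KCl), y = n(KBr).
Titrant: 1x + 1y = 0.0160;  mass: 74.55x + 119.00y = 1.54
Solving, x = 8.27 × 10^-3 mol, y = 7.76 × 10^-3 mol
mass of KCl = 8.27 × 10^-3 × 74.55 = 0.616 g
% KCl = 0.616 / 1.54 × 100 = 40.0 %

40.0 %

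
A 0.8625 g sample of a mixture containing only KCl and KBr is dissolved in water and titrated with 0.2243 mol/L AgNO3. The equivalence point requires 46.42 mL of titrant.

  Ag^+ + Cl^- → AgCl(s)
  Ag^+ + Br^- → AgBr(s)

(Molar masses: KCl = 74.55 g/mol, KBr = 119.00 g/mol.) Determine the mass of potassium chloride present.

0.6315 g

n(AgNO3) = 0.04642 × 0.2243 = 0.01041 mol
Let x = n(KCl), y = n(KBr).
Titrant: 1x + 1y = 0.01041;  mass: 74.55x + 119.00y = 0.8625
Solving, x = 8.471 × 10^-3 mol, y = 1.941 × 10^-3 mol
mass of KCl = 8.471 × 10^-3 × 74.55 = 0.6315 g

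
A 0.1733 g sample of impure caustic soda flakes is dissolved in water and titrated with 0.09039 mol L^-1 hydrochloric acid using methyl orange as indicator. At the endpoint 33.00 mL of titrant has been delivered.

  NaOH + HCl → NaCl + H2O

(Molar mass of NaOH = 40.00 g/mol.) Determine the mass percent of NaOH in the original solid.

n(HCl) = 0.03300 L × 0.09039 mol/L = 2.983 × 10^-3 mol
n(NaOH) = 2.983 × 10^-3 mol (1:1 ratio)
mass of NaOH = 2.983 × 10^-3 × 40.00 g/mol = 0.1193 g
% NaOH = 0.1193 / 0.1733 × 100 = 68.85 %

68.85 %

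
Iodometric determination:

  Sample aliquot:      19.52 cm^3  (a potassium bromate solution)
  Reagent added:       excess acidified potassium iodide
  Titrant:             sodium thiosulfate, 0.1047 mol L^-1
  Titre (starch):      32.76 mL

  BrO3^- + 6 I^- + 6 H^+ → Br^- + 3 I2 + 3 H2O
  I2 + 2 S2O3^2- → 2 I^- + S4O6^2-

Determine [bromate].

0.02929 mol/L

n(S2O3^2-) = 0.03276 × 0.1047 = 3.430 × 10^-3 mol
n(I2) = n(S2O3^2-)/2 = 1.715 × 10^-3 mol
From the 1:3 ratio, n(BrO3^-) in the aliquot = 1/3 × 1.715 × 10^-3 = 5.717 × 10^-4 mol
[BrO3^-] = 5.717 × 10^-4 / 0.01952 = 0.02929 mol/L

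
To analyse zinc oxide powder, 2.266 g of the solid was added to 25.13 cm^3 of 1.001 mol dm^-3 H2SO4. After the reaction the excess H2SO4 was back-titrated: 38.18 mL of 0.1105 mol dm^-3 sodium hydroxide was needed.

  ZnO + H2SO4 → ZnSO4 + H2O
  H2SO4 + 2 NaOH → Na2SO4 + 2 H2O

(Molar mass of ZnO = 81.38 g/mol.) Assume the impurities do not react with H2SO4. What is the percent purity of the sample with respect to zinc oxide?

82.77 %

n(H2SO4) added = 0.02513 × 1.001 = 0.02516 mol
n(NaOH) used in back-titration = 0.03818 × 0.1105 = 4.219 × 10^-3 mol
From the 1:2 ratio, n(H2SO4) left over = 1/2 × 4.219 × 10^-3 = 2.109 × 10^-3 mol
n(H2SO4) consumed by analyte = 0.02516 − 2.109 × 10^-3 = 0.02305 mol
n(ZnO) = 0.02305 mol (1:1 ratio)
mass of ZnO = 0.02305 × 81.38 = 1.875 g
% ZnO = 1.875 / 2.266 × 100 = 82.77 %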